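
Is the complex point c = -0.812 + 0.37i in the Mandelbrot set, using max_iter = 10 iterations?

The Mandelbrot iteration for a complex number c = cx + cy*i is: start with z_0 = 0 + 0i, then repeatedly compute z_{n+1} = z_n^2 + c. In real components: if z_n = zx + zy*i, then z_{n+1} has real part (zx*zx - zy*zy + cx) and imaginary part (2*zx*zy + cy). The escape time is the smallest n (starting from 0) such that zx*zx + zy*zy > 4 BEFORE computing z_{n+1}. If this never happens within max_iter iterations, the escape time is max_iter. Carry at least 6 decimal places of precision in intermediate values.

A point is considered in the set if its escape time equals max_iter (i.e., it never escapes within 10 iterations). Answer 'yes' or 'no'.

z_0 = 0 + 0i, c = -0.8120 + 0.3700i
Iter 1: z = -0.8120 + 0.3700i, |z|^2 = 0.7962
Iter 2: z = -0.2896 + -0.2309i, |z|^2 = 0.1371
Iter 3: z = -0.7815 + 0.5037i, |z|^2 = 0.8644
Iter 4: z = -0.4550 + -0.4173i, |z|^2 = 0.3812
Iter 5: z = -0.7790 + 0.7497i, |z|^2 = 1.1690
Iter 6: z = -0.7672 + -0.7981i, |z|^2 = 1.2256
Iter 7: z = -0.8605 + 1.5947i, |z|^2 = 3.2833
Iter 8: z = -2.6145 + -2.3743i, |z|^2 = 12.4729
Escaped at iteration 8

Answer: no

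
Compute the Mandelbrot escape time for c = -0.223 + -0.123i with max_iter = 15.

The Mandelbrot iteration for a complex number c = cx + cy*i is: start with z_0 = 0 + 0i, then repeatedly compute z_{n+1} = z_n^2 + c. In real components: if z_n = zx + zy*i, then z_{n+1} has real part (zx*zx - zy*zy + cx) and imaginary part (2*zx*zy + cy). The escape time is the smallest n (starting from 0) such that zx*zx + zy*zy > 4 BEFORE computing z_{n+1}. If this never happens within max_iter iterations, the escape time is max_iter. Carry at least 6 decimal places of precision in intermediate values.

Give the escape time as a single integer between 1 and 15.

Answer: 15

Derivation:
z_0 = 0 + 0i, c = -0.2230 + -0.1230i
Iter 1: z = -0.2230 + -0.1230i, |z|^2 = 0.0649
Iter 2: z = -0.1884 + -0.0681i, |z|^2 = 0.0401
Iter 3: z = -0.1921 + -0.0973i, |z|^2 = 0.0464
Iter 4: z = -0.1956 + -0.0856i, |z|^2 = 0.0456
Iter 5: z = -0.1921 + -0.0895i, |z|^2 = 0.0449
Iter 6: z = -0.1941 + -0.0886i, |z|^2 = 0.0455
Iter 7: z = -0.1932 + -0.0886i, |z|^2 = 0.0452
Iter 8: z = -0.1935 + -0.0888i, |z|^2 = 0.0453
Iter 9: z = -0.1934 + -0.0886i, |z|^2 = 0.0453
Iter 10: z = -0.1934 + -0.0887i, |z|^2 = 0.0453
Iter 11: z = -0.1934 + -0.0887i, |z|^2 = 0.0453
Iter 12: z = -0.1934 + -0.0887i, |z|^2 = 0.0453
Iter 13: z = -0.1934 + -0.0887i, |z|^2 = 0.0453
Iter 14: z = -0.1934 + -0.0887i, |z|^2 = 0.0453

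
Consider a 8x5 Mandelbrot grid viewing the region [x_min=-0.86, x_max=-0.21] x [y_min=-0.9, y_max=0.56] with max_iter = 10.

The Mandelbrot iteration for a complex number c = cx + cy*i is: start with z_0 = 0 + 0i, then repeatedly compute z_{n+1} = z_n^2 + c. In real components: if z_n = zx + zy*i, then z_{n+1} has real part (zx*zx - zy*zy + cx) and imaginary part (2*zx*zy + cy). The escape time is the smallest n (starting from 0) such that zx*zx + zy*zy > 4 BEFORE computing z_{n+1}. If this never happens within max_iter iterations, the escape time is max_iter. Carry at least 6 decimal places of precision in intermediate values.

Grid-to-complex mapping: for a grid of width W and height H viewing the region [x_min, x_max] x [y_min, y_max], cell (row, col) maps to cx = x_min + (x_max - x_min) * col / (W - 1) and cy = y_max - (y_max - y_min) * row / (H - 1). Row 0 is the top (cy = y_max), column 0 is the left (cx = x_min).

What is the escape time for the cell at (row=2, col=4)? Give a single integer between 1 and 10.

z_0 = 0 + 0i, c = -0.4886 + -0.1700i
Iter 1: z = -0.4886 + -0.1700i, |z|^2 = 0.2676
Iter 2: z = -0.2788 + -0.0039i, |z|^2 = 0.0777
Iter 3: z = -0.4109 + -0.1678i, |z|^2 = 0.1970
Iter 4: z = -0.3479 + -0.0321i, |z|^2 = 0.1221
Iter 5: z = -0.3686 + -0.1477i, |z|^2 = 0.1576
Iter 6: z = -0.3745 + -0.0611i, |z|^2 = 0.1440
Iter 7: z = -0.3520 + -0.1242i, |z|^2 = 0.1393
Iter 8: z = -0.3801 + -0.0826i, |z|^2 = 0.1513
Iter 9: z = -0.3509 + -0.1072i, |z|^2 = 0.1347

Answer: 10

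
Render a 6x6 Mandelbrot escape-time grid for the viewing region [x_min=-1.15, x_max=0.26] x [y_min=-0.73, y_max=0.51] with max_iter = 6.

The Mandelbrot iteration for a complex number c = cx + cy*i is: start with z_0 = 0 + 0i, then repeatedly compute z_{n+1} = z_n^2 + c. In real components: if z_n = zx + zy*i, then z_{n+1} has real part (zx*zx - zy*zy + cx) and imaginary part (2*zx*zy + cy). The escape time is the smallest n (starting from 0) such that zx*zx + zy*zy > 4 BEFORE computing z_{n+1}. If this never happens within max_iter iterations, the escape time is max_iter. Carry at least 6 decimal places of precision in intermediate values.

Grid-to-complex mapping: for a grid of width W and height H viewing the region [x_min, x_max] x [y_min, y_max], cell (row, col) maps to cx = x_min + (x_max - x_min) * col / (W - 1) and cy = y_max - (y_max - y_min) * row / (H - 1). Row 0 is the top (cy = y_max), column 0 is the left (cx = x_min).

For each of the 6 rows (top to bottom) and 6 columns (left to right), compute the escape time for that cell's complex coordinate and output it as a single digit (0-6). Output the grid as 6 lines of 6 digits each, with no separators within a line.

(row=0, col=0): c = -1.1500 + 0.5100i → escape time 5
(row=0, col=1): c = -0.8680 + 0.5100i → escape time 5
(row=0, col=2): c = -0.5860 + 0.5100i → escape time 6
(row=0, col=3): c = -0.3040 + 0.5100i → escape time 6
(row=0, col=4): c = -0.0220 + 0.5100i → escape time 6
(row=0, col=5): c = 0.2600 + 0.5100i → escape time 6
(row=1, col=0): c = -1.1500 + 0.2620i → escape time 6
(row=1, col=1): c = -0.8680 + 0.2620i → escape time 6
(row=1, col=2): c = -0.5860 + 0.2620i → escape time 6
(row=1, col=3): c = -0.3040 + 0.2620i → escape time 6
(row=1, col=4): c = -0.0220 + 0.2620i → escape time 6
(row=1, col=5): c = 0.2600 + 0.2620i → escape time 6
(row=2, col=0): c = -1.1500 + 0.0140i → escape time 6
(row=2, col=1): c = -0.8680 + 0.0140i → escape time 6
(row=2, col=2): c = -0.5860 + 0.0140i → escape time 6
(row=2, col=3): c = -0.3040 + 0.0140i → escape time 6
(row=2, col=4): c = -0.0220 + 0.0140i → escape time 6
(row=2, col=5): c = 0.2600 + 0.0140i → escape time 6
(row=3, col=0): c = -1.1500 + -0.2340i → escape time 6
(row=3, col=1): c = -0.8680 + -0.2340i → escape time 6
(row=3, col=2): c = -0.5860 + -0.2340i → escape time 6
(row=3, col=3): c = -0.3040 + -0.2340i → escape time 6
(row=3, col=4): c = -0.0220 + -0.2340i → escape time 6
(row=3, col=5): c = 0.2600 + -0.2340i → escape time 6
(row=4, col=0): c = -1.1500 + -0.4820i → escape time 5
(row=4, col=1): c = -0.8680 + -0.4820i → escape time 6
(row=4, col=2): c = -0.5860 + -0.4820i → escape time 6
(row=4, col=3): c = -0.3040 + -0.4820i → escape time 6
(row=4, col=4): c = -0.0220 + -0.4820i → escape time 6
(row=4, col=5): c = 0.2600 + -0.4820i → escape time 6
(row=5, col=0): c = -1.1500 + -0.7300i → escape time 3
(row=5, col=1): c = -0.8680 + -0.7300i → escape time 4
(row=5, col=2): c = -0.5860 + -0.7300i → escape time 6
(row=5, col=3): c = -0.3040 + -0.7300i → escape time 6
(row=5, col=4): c = -0.0220 + -0.7300i → escape time 6
(row=5, col=5): c = 0.2600 + -0.7300i → escape time 6

Answer: 556666
666666
666666
666666
566666
346666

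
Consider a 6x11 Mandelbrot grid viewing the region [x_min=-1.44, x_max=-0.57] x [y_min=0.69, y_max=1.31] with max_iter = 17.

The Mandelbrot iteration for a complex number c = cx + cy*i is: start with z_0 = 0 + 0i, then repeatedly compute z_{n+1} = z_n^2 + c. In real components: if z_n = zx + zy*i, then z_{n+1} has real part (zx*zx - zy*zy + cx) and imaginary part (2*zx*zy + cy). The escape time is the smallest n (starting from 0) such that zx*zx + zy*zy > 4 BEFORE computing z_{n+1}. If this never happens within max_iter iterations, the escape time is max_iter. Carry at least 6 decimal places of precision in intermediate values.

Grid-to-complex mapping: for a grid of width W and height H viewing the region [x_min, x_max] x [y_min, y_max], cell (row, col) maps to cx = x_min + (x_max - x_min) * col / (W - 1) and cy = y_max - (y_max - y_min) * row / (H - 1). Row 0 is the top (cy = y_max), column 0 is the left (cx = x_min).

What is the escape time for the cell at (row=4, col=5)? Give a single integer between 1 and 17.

Answer: 4

Derivation:
z_0 = 0 + 0i, c = -0.5700 + 1.0620i
Iter 1: z = -0.5700 + 1.0620i, |z|^2 = 1.4527
Iter 2: z = -1.3729 + -0.1487i, |z|^2 = 1.9071
Iter 3: z = 1.2929 + 1.4703i, |z|^2 = 3.8332
Iter 4: z = -1.0601 + 4.8637i, |z|^2 = 24.7795
Escaped at iteration 4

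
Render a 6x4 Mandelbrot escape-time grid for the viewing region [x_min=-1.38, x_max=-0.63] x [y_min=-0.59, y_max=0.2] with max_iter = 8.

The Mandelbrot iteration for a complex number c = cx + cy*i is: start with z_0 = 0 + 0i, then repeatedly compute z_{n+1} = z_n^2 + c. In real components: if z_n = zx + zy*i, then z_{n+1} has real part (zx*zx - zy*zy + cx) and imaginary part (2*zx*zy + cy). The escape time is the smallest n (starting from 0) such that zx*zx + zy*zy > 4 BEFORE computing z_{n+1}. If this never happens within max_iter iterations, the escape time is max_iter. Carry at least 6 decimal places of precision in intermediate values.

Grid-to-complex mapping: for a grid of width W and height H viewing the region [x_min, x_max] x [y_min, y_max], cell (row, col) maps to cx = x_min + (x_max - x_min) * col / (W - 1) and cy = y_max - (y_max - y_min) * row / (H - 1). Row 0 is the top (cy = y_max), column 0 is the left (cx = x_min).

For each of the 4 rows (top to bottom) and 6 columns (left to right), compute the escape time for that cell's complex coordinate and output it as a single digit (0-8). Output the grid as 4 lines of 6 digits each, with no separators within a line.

Answer: 788888
888888
588888
334558

Derivation:
(row=0, col=0): c = -1.3800 + 0.2000i → escape time 7
(row=0, col=1): c = -1.2300 + 0.2000i → escape time 8
(row=0, col=2): c = -1.0800 + 0.2000i → escape time 8
(row=0, col=3): c = -0.9300 + 0.2000i → escape time 8
(row=0, col=4): c = -0.7800 + 0.2000i → escape time 8
(row=0, col=5): c = -0.6300 + 0.2000i → escape time 8
(row=1, col=0): c = -1.3800 + -0.0633i → escape time 8
(row=1, col=1): c = -1.2300 + -0.0633i → escape time 8
(row=1, col=2): c = -1.0800 + -0.0633i → escape time 8
(row=1, col=3): c = -0.9300 + -0.0633i → escape time 8
(row=1, col=4): c = -0.7800 + -0.0633i → escape time 8
(row=1, col=5): c = -0.6300 + -0.0633i → escape time 8
(row=2, col=0): c = -1.3800 + -0.3267i → escape time 5
(row=2, col=1): c = -1.2300 + -0.3267i → escape time 8
(row=2, col=2): c = -1.0800 + -0.3267i → escape time 8
(row=2, col=3): c = -0.9300 + -0.3267i → escape time 8
(row=2, col=4): c = -0.7800 + -0.3267i → escape time 8
(row=2, col=5): c = -0.6300 + -0.3267i → escape time 8
(row=3, col=0): c = -1.3800 + -0.5900i → escape time 3
(row=3, col=1): c = -1.2300 + -0.5900i → escape time 3
(row=3, col=2): c = -1.0800 + -0.5900i → escape time 4
(row=3, col=3): c = -0.9300 + -0.5900i → escape time 5
(row=3, col=4): c = -0.7800 + -0.5900i → escape time 5
(row=3, col=5): c = -0.6300 + -0.5900i → escape time 8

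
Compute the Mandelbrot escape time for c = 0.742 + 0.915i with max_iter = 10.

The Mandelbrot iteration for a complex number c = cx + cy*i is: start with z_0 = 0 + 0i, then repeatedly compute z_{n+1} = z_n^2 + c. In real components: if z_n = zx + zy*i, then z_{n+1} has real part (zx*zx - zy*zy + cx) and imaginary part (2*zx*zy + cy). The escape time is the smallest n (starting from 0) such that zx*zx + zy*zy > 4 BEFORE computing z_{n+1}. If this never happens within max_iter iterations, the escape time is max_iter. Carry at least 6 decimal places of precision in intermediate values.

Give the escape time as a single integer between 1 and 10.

Answer: 2

Derivation:
z_0 = 0 + 0i, c = 0.7420 + 0.9150i
Iter 1: z = 0.7420 + 0.9150i, |z|^2 = 1.3878
Iter 2: z = 0.4553 + 2.2729i, |z|^2 = 5.3732
Escaped at iteration 2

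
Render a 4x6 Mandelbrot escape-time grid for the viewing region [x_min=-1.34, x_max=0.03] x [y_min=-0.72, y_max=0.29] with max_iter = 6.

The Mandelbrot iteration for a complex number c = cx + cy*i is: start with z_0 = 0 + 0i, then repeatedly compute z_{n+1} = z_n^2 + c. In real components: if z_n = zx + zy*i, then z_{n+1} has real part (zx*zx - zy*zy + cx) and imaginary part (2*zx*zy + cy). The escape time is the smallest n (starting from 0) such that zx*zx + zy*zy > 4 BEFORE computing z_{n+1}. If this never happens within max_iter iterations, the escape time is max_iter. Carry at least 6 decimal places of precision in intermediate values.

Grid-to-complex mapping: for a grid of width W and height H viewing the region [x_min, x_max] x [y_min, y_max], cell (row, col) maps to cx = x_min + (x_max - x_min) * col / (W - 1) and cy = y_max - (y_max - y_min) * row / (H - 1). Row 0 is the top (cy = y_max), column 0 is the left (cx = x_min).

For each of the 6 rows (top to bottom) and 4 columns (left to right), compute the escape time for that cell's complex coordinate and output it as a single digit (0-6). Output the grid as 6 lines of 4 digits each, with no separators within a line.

Answer: 6666
6666
6666
6666
3566
3466

Derivation:
(row=0, col=0): c = -1.3400 + 0.2900i → escape time 6
(row=0, col=1): c = -0.8833 + 0.2900i → escape time 6
(row=0, col=2): c = -0.4267 + 0.2900i → escape time 6
(row=0, col=3): c = 0.0300 + 0.2900i → escape time 6
(row=1, col=0): c = -1.3400 + 0.0880i → escape time 6
(row=1, col=1): c = -0.8833 + 0.0880i → escape time 6
(row=1, col=2): c = -0.4267 + 0.0880i → escape time 6
(row=1, col=3): c = 0.0300 + 0.0880i → escape time 6
(row=2, col=0): c = -1.3400 + -0.1140i → escape time 6
(row=2, col=1): c = -0.8833 + -0.1140i → escape time 6
(row=2, col=2): c = -0.4267 + -0.1140i → escape time 6
(row=2, col=3): c = 0.0300 + -0.1140i → escape time 6
(row=3, col=0): c = -1.3400 + -0.3160i → escape time 6
(row=3, col=1): c = -0.8833 + -0.3160i → escape time 6
(row=3, col=2): c = -0.4267 + -0.3160i → escape time 6
(row=3, col=3): c = 0.0300 + -0.3160i → escape time 6
(row=4, col=0): c = -1.3400 + -0.5180i → escape time 3
(row=4, col=1): c = -0.8833 + -0.5180i → escape time 5
(row=4, col=2): c = -0.4267 + -0.5180i → escape time 6
(row=4, col=3): c = 0.0300 + -0.5180i → escape time 6
(row=5, col=0): c = -1.3400 + -0.7200i → escape time 3
(row=5, col=1): c = -0.8833 + -0.7200i → escape time 4
(row=5, col=2): c = -0.4267 + -0.7200i → escape time 6
(row=5, col=3): c = 0.0300 + -0.7200i → escape time 6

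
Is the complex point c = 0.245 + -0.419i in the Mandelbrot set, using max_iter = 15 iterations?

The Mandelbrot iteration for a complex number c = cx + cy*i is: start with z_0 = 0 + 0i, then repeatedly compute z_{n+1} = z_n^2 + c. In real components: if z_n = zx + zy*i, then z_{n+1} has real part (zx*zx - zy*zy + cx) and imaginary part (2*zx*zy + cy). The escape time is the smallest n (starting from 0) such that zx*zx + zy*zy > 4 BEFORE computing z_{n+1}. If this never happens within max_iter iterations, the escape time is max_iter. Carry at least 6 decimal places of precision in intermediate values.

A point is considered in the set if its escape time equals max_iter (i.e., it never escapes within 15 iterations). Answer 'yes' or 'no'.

z_0 = 0 + 0i, c = 0.2450 + -0.4190i
Iter 1: z = 0.2450 + -0.4190i, |z|^2 = 0.2356
Iter 2: z = 0.1295 + -0.6243i, |z|^2 = 0.4065
Iter 3: z = -0.1280 + -0.5807i, |z|^2 = 0.3535
Iter 4: z = -0.0758 + -0.2704i, |z|^2 = 0.0788
Iter 5: z = 0.1777 + -0.3780i, |z|^2 = 0.1745
Iter 6: z = 0.1337 + -0.5533i, |z|^2 = 0.3240
Iter 7: z = -0.0433 + -0.5669i, |z|^2 = 0.3233
Iter 8: z = -0.0745 + -0.3699i, |z|^2 = 0.1424
Iter 9: z = 0.1137 + -0.3639i, |z|^2 = 0.1453
Iter 10: z = 0.1255 + -0.5018i, |z|^2 = 0.2675
Iter 11: z = 0.0090 + -0.5450i, |z|^2 = 0.2971
Iter 12: z = -0.0519 + -0.4288i, |z|^2 = 0.1866
Iter 13: z = 0.0638 + -0.3745i, |z|^2 = 0.1443
Iter 14: z = 0.1088 + -0.4668i, |z|^2 = 0.2297
Did not escape in 15 iterations → in set

Answer: yes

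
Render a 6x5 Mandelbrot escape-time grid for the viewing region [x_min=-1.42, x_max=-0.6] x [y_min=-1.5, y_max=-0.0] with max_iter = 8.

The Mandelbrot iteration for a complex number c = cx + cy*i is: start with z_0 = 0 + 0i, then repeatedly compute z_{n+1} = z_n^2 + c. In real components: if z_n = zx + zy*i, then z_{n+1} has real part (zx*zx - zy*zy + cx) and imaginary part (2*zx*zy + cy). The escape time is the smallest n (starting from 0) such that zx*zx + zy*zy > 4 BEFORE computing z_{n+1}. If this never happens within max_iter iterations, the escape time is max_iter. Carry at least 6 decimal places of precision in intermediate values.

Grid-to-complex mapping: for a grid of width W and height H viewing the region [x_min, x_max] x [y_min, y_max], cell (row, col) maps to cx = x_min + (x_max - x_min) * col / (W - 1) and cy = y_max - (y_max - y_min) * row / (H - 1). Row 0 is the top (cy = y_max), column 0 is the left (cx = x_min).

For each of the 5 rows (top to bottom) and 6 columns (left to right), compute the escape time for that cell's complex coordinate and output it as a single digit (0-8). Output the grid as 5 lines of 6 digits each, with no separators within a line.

Answer: 888888
587788
333445
233333
122222

Derivation:
(row=0, col=0): c = -1.4200 + -0.0000i → escape time 8
(row=0, col=1): c = -1.2560 + -0.0000i → escape time 8
(row=0, col=2): c = -1.0920 + -0.0000i → escape time 8
(row=0, col=3): c = -0.9280 + -0.0000i → escape time 8
(row=0, col=4): c = -0.7640 + -0.0000i → escape time 8
(row=0, col=5): c = -0.6000 + -0.0000i → escape time 8
(row=1, col=0): c = -1.4200 + -0.3750i → escape time 5
(row=1, col=1): c = -1.2560 + -0.3750i → escape time 8
(row=1, col=2): c = -1.0920 + -0.3750i → escape time 7
(row=1, col=3): c = -0.9280 + -0.3750i → escape time 7
(row=1, col=4): c = -0.7640 + -0.3750i → escape time 8
(row=1, col=5): c = -0.6000 + -0.3750i → escape time 8
(row=2, col=0): c = -1.4200 + -0.7500i → escape time 3
(row=2, col=1): c = -1.2560 + -0.7500i → escape time 3
(row=2, col=2): c = -1.0920 + -0.7500i → escape time 3
(row=2, col=3): c = -0.9280 + -0.7500i → escape time 4
(row=2, col=4): c = -0.7640 + -0.7500i → escape time 4
(row=2, col=5): c = -0.6000 + -0.7500i → escape time 5
(row=3, col=0): c = -1.4200 + -1.1250i → escape time 2
(row=3, col=1): c = -1.2560 + -1.1250i → escape time 3
(row=3, col=2): c = -1.0920 + -1.1250i → escape time 3
(row=3, col=3): c = -0.9280 + -1.1250i → escape time 3
(row=3, col=4): c = -0.7640 + -1.1250i → escape time 3
(row=3, col=5): c = -0.6000 + -1.1250i → escape time 3
(row=4, col=0): c = -1.4200 + -1.5000i → escape time 1
(row=4, col=1): c = -1.2560 + -1.5000i → escape time 2
(row=4, col=2): c = -1.0920 + -1.5000i → escape time 2
(row=4, col=3): c = -0.9280 + -1.5000i → escape time 2
(row=4, col=4): c = -0.7640 + -1.5000i → escape time 2
(row=4, col=5): c = -0.6000 + -1.5000i → escape time 2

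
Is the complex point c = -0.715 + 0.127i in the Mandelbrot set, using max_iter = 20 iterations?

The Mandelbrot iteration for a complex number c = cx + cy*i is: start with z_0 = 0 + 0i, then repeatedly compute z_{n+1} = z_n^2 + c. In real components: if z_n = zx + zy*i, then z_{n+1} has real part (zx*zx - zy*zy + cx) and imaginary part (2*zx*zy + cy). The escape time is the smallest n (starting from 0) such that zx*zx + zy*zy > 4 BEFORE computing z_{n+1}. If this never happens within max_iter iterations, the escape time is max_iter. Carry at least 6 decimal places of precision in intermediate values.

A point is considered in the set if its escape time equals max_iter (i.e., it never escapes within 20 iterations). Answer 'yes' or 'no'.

z_0 = 0 + 0i, c = -0.7150 + 0.1270i
Iter 1: z = -0.7150 + 0.1270i, |z|^2 = 0.5274
Iter 2: z = -0.2199 + -0.0546i, |z|^2 = 0.0513
Iter 3: z = -0.6696 + 0.1510i, |z|^2 = 0.4712
Iter 4: z = -0.2894 + -0.0753i, |z|^2 = 0.0894
Iter 5: z = -0.6369 + 0.1706i, |z|^2 = 0.4347
Iter 6: z = -0.3384 + -0.0903i, |z|^2 = 0.1227
Iter 7: z = -0.6086 + 0.1881i, |z|^2 = 0.4058
Iter 8: z = -0.3800 + -0.1019i, |z|^2 = 0.1548
Iter 9: z = -0.5810 + 0.2045i, |z|^2 = 0.3794
Iter 10: z = -0.4192 + -0.1106i, |z|^2 = 0.1880
Iter 11: z = -0.5515 + 0.2197i, |z|^2 = 0.3524
Iter 12: z = -0.4592 + -0.1154i, |z|^2 = 0.2241
Iter 13: z = -0.5175 + 0.2329i, |z|^2 = 0.3220
Iter 14: z = -0.5015 + -0.1141i, |z|^2 = 0.2645
Iter 15: z = -0.4765 + 0.2414i, |z|^2 = 0.2854
Iter 16: z = -0.5462 + -0.1031i, |z|^2 = 0.3090
Iter 17: z = -0.4273 + 0.2396i, |z|^2 = 0.2400
Iter 18: z = -0.5898 + -0.0778i, |z|^2 = 0.3540
Iter 19: z = -0.3731 + 0.2187i, |z|^2 = 0.1871
Did not escape in 20 iterations → in set

Answer: yes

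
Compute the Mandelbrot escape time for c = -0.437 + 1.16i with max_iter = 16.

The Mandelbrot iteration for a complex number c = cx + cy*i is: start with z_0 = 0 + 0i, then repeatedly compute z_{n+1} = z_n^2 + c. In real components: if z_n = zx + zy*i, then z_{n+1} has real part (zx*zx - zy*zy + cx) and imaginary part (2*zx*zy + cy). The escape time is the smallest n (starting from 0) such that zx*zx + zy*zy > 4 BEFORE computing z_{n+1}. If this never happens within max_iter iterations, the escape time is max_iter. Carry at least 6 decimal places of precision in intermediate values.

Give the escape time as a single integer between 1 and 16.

z_0 = 0 + 0i, c = -0.4370 + 1.1600i
Iter 1: z = -0.4370 + 1.1600i, |z|^2 = 1.5366
Iter 2: z = -1.5916 + 0.1462i, |z|^2 = 2.5547
Iter 3: z = 2.0749 + 0.6947i, |z|^2 = 4.7880
Escaped at iteration 3

Answer: 3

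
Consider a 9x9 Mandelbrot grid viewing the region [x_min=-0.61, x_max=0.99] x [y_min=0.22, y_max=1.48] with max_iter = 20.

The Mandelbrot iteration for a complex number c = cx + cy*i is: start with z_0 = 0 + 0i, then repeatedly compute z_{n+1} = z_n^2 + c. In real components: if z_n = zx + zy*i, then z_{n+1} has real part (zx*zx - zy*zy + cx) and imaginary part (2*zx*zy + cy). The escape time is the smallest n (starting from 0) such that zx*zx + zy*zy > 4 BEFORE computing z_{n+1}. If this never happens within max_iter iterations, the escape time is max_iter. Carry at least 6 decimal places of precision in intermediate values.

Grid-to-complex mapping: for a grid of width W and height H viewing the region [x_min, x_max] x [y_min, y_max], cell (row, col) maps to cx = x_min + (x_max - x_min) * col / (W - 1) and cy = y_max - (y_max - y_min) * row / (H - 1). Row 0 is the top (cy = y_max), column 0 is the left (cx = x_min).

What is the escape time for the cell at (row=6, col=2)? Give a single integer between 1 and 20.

Answer: 20

Derivation:
z_0 = 0 + 0i, c = -0.2100 + 0.5350i
Iter 1: z = -0.2100 + 0.5350i, |z|^2 = 0.3303
Iter 2: z = -0.4521 + 0.3103i, |z|^2 = 0.3007
Iter 3: z = -0.1019 + 0.2544i, |z|^2 = 0.0751
Iter 4: z = -0.2643 + 0.4832i, |z|^2 = 0.3033
Iter 5: z = -0.3736 + 0.2796i, |z|^2 = 0.2177
Iter 6: z = -0.1486 + 0.3261i, |z|^2 = 0.1284
Iter 7: z = -0.2943 + 0.4381i, |z|^2 = 0.2785
Iter 8: z = -0.3153 + 0.2772i, |z|^2 = 0.1762
Iter 9: z = -0.1874 + 0.3602i, |z|^2 = 0.1649
Iter 10: z = -0.3046 + 0.4000i, |z|^2 = 0.2528
Iter 11: z = -0.2772 + 0.2913i, |z|^2 = 0.1617
Iter 12: z = -0.2180 + 0.3735i, |z|^2 = 0.1870
Iter 13: z = -0.3020 + 0.3721i, |z|^2 = 0.2297
Iter 14: z = -0.2573 + 0.3102i, |z|^2 = 0.1625
Iter 15: z = -0.2401 + 0.3754i, |z|^2 = 0.1985
Iter 16: z = -0.2933 + 0.3548i, |z|^2 = 0.2119
Iter 17: z = -0.2499 + 0.3269i, |z|^2 = 0.1693
Iter 18: z = -0.2544 + 0.3716i, |z|^2 = 0.2028
Iter 19: z = -0.2834 + 0.3459i, |z|^2 = 0.1999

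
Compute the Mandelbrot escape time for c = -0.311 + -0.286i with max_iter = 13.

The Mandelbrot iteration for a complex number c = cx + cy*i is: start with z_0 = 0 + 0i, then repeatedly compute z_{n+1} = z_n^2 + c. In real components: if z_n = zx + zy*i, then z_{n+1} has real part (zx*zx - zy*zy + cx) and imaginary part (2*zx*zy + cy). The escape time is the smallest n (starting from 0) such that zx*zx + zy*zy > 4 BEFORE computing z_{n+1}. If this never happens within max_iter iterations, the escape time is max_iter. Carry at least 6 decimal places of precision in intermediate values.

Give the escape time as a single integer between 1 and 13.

Answer: 13

Derivation:
z_0 = 0 + 0i, c = -0.3110 + -0.2860i
Iter 1: z = -0.3110 + -0.2860i, |z|^2 = 0.1785
Iter 2: z = -0.2961 + -0.1081i, |z|^2 = 0.0993
Iter 3: z = -0.2350 + -0.2220i, |z|^2 = 0.1045
Iter 4: z = -0.3050 + -0.1817i, |z|^2 = 0.1260
Iter 5: z = -0.2509 + -0.1752i, |z|^2 = 0.0937
Iter 6: z = -0.2787 + -0.1981i, |z|^2 = 0.1169
Iter 7: z = -0.2726 + -0.1756i, |z|^2 = 0.1051
Iter 8: z = -0.2675 + -0.1903i, |z|^2 = 0.1078
Iter 9: z = -0.2756 + -0.1842i, |z|^2 = 0.1099
Iter 10: z = -0.2690 + -0.1845i, |z|^2 = 0.1064
Iter 11: z = -0.2727 + -0.1868i, |z|^2 = 0.1092
Iter 12: z = -0.2715 + -0.1841i, |z|^2 = 0.1076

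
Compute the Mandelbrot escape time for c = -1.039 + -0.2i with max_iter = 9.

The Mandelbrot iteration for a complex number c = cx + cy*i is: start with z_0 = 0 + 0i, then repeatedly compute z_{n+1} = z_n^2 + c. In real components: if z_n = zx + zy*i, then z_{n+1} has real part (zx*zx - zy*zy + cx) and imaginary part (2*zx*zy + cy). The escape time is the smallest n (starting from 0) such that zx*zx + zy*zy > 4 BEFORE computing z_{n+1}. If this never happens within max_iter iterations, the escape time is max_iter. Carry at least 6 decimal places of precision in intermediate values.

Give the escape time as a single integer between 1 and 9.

Answer: 9

Derivation:
z_0 = 0 + 0i, c = -1.0390 + -0.2000i
Iter 1: z = -1.0390 + -0.2000i, |z|^2 = 1.1195
Iter 2: z = 0.0005 + 0.2156i, |z|^2 = 0.0465
Iter 3: z = -1.0855 + -0.1998i, |z|^2 = 1.2182
Iter 4: z = 0.0994 + 0.2337i, |z|^2 = 0.0645
Iter 5: z = -1.0837 + -0.1536i, |z|^2 = 1.1981
Iter 6: z = 0.1119 + 0.1328i, |z|^2 = 0.0302
Iter 7: z = -1.0441 + -0.1703i, |z|^2 = 1.1192
Iter 8: z = 0.0222 + 0.1556i, |z|^2 = 0.0247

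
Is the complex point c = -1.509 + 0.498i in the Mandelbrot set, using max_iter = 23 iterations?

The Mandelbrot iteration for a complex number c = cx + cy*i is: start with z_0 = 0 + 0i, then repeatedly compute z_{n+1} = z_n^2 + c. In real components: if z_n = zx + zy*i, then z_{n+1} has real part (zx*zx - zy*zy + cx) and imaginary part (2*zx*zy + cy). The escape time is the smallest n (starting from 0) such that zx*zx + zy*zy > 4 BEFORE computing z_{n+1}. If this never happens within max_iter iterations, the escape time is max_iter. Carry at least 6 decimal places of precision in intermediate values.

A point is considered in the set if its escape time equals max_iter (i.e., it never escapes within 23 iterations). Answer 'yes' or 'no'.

Answer: no

Derivation:
z_0 = 0 + 0i, c = -1.5090 + 0.4980i
Iter 1: z = -1.5090 + 0.4980i, |z|^2 = 2.5251
Iter 2: z = 0.5201 + -1.0050i, |z|^2 = 1.2804
Iter 3: z = -2.2485 + -0.5473i, |z|^2 = 5.3552
Escaped at iteration 3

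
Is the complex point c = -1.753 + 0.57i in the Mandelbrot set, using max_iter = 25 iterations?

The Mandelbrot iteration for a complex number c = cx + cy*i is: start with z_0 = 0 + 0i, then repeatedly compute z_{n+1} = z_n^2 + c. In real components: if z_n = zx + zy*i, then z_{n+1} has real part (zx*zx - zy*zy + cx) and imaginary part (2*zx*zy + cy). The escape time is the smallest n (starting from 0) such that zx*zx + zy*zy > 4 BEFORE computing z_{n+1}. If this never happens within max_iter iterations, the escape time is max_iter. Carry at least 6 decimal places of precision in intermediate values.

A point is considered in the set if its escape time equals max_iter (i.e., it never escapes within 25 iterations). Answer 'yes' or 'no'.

z_0 = 0 + 0i, c = -1.7530 + 0.5700i
Iter 1: z = -1.7530 + 0.5700i, |z|^2 = 3.3979
Iter 2: z = 0.9951 + -1.4284i, |z|^2 = 3.0306
Iter 3: z = -2.8031 + -2.2729i, |z|^2 = 13.0235
Escaped at iteration 3

Answer: no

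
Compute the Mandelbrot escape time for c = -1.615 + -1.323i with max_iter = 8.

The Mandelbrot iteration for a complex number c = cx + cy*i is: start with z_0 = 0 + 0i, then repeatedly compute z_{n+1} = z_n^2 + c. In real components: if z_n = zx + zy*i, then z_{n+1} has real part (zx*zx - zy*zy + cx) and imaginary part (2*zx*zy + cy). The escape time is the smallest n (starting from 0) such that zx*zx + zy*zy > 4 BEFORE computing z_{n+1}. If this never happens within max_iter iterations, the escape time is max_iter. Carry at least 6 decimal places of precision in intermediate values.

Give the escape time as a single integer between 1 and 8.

z_0 = 0 + 0i, c = -1.6150 + -1.3230i
Iter 1: z = -1.6150 + -1.3230i, |z|^2 = 4.3586
Escaped at iteration 1

Answer: 1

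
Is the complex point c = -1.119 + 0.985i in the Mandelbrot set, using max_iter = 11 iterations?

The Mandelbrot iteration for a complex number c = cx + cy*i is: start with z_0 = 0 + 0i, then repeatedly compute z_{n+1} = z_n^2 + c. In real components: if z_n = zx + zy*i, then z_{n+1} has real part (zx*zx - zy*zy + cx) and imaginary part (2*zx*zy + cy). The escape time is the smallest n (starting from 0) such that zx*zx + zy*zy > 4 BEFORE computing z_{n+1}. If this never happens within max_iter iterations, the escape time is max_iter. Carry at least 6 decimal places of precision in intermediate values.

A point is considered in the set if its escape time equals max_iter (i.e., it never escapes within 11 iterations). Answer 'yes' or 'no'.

Answer: no

Derivation:
z_0 = 0 + 0i, c = -1.1190 + 0.9850i
Iter 1: z = -1.1190 + 0.9850i, |z|^2 = 2.2224
Iter 2: z = -0.8371 + -1.2194i, |z|^2 = 2.1877
Iter 3: z = -1.9053 + 3.0265i, |z|^2 = 12.7899
Escaped at iteration 3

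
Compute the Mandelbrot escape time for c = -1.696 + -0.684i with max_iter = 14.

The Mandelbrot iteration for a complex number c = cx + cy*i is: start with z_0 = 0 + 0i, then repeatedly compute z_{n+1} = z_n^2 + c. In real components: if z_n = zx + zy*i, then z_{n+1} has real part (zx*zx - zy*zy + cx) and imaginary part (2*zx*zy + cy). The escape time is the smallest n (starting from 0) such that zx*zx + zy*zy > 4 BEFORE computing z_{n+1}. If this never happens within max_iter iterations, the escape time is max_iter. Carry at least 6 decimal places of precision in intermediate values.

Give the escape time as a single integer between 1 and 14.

z_0 = 0 + 0i, c = -1.6960 + -0.6840i
Iter 1: z = -1.6960 + -0.6840i, |z|^2 = 3.3443
Iter 2: z = 0.7126 + 1.6361i, |z|^2 = 3.1847
Iter 3: z = -3.8652 + 1.6477i, |z|^2 = 17.6544
Escaped at iteration 3

Answer: 3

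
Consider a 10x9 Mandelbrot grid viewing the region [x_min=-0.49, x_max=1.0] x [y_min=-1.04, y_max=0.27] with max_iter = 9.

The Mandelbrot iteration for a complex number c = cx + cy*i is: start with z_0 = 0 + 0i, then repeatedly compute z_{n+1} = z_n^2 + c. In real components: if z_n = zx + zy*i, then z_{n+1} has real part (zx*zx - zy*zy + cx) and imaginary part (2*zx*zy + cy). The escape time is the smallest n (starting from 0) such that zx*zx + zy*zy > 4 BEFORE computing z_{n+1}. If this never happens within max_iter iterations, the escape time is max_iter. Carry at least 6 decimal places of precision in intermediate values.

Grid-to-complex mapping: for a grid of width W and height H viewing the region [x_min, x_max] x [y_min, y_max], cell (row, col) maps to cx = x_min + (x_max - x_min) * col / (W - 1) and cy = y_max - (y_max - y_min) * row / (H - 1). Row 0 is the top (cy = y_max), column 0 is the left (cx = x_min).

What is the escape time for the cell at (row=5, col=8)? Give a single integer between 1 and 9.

z_0 = 0 + 0i, c = 0.8344 + -0.5488i
Iter 1: z = 0.8344 + -0.5488i, |z|^2 = 0.9974
Iter 2: z = 1.2296 + -1.4646i, |z|^2 = 3.6569
Iter 3: z = 0.2015 + -4.1504i, |z|^2 = 17.2666
Escaped at iteration 3

Answer: 3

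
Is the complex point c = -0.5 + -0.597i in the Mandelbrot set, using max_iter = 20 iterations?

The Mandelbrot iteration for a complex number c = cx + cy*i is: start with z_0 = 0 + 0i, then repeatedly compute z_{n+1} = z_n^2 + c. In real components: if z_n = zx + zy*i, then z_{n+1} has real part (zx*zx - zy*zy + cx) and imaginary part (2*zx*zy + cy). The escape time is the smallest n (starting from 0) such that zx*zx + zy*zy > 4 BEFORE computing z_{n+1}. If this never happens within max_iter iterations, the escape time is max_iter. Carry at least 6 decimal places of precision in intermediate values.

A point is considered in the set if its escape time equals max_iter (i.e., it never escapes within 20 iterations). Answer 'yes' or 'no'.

z_0 = 0 + 0i, c = -0.5000 + -0.5970i
Iter 1: z = -0.5000 + -0.5970i, |z|^2 = 0.6064
Iter 2: z = -0.6064 + 0.0000i, |z|^2 = 0.3677
Iter 3: z = -0.1323 + -0.5970i, |z|^2 = 0.3739
Iter 4: z = -0.8389 + -0.4391i, |z|^2 = 0.8966
Iter 5: z = 0.0110 + 0.1397i, |z|^2 = 0.0196
Iter 6: z = -0.5194 + -0.5939i, |z|^2 = 0.6225
Iter 7: z = -0.5830 + 0.0200i, |z|^2 = 0.3403
Iter 8: z = -0.1605 + -0.6203i, |z|^2 = 0.4105
Iter 9: z = -0.8590 + -0.3979i, |z|^2 = 0.8961
Iter 10: z = 0.0795 + 0.0865i, |z|^2 = 0.0138
Iter 11: z = -0.5012 + -0.5832i, |z|^2 = 0.5913
Iter 12: z = -0.5890 + -0.0124i, |z|^2 = 0.3471
Iter 13: z = -0.1532 + -0.5824i, |z|^2 = 0.3626
Iter 14: z = -0.8157 + -0.4185i, |z|^2 = 0.8405
Iter 15: z = -0.0098 + 0.0858i, |z|^2 = 0.0075
Iter 16: z = -0.5073 + -0.5987i, |z|^2 = 0.6157
Iter 17: z = -0.6011 + 0.0104i, |z|^2 = 0.3614
Iter 18: z = -0.1388 + -0.6095i, |z|^2 = 0.3907
Iter 19: z = -0.8522 + -0.4278i, |z|^2 = 0.9093
Did not escape in 20 iterations → in set

Answer: yes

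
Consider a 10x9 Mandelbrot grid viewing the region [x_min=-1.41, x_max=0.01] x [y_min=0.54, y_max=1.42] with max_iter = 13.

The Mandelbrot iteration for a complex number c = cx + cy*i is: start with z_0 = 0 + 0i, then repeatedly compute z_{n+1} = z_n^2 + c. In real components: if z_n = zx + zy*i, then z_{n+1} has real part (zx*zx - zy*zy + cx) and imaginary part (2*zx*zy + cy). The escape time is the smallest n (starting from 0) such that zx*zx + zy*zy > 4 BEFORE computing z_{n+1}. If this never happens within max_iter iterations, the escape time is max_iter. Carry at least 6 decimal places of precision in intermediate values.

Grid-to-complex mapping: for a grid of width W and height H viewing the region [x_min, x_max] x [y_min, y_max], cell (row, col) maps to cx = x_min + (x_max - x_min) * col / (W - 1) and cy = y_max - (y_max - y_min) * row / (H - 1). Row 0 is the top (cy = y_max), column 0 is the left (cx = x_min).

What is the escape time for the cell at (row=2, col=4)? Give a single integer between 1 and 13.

Answer: 3

Derivation:
z_0 = 0 + 0i, c = -0.7789 + 1.2000i
Iter 1: z = -0.7789 + 1.2000i, |z|^2 = 2.0467
Iter 2: z = -1.6122 + -0.6693i, |z|^2 = 3.0473
Iter 3: z = 1.3724 + 3.3582i, |z|^2 = 13.1611
Escaped at iteration 3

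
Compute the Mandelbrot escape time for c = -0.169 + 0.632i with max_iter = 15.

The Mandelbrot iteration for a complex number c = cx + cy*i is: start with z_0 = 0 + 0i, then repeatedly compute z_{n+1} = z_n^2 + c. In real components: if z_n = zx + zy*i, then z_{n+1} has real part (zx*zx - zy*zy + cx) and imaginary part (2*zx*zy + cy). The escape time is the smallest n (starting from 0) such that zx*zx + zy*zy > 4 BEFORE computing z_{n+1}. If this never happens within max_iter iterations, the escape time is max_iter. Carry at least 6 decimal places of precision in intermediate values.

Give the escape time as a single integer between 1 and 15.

Answer: 15

Derivation:
z_0 = 0 + 0i, c = -0.1690 + 0.6320i
Iter 1: z = -0.1690 + 0.6320i, |z|^2 = 0.4280
Iter 2: z = -0.5399 + 0.4184i, |z|^2 = 0.4665
Iter 3: z = -0.0526 + 0.1803i, |z|^2 = 0.0353
Iter 4: z = -0.1987 + 0.6130i, |z|^2 = 0.4153
Iter 5: z = -0.5053 + 0.3883i, |z|^2 = 0.4062
Iter 6: z = -0.0645 + 0.2395i, |z|^2 = 0.0615
Iter 7: z = -0.2222 + 0.6011i, |z|^2 = 0.4107
Iter 8: z = -0.4810 + 0.3648i, |z|^2 = 0.3644
Iter 9: z = -0.0708 + 0.2810i, |z|^2 = 0.0840
Iter 10: z = -0.2430 + 0.5922i, |z|^2 = 0.4098
Iter 11: z = -0.4607 + 0.3442i, |z|^2 = 0.3307
Iter 12: z = -0.0753 + 0.3149i, |z|^2 = 0.1048
Iter 13: z = -0.2625 + 0.5846i, |z|^2 = 0.4107
Iter 14: z = -0.4419 + 0.3251i, |z|^2 = 0.3010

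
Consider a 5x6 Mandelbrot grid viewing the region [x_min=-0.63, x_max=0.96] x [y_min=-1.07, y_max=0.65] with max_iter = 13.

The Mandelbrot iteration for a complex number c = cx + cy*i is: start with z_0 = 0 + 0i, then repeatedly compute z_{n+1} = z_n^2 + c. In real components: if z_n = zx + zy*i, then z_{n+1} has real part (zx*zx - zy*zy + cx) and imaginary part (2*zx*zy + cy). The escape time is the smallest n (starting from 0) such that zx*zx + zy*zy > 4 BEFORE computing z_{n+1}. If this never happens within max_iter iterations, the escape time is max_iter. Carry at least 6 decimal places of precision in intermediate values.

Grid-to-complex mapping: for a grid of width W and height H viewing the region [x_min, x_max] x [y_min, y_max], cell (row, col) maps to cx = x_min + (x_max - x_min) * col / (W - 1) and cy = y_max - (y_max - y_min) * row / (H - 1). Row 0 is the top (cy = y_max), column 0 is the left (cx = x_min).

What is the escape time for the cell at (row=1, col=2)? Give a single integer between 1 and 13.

z_0 = 0 + 0i, c = 0.1650 + 0.3060i
Iter 1: z = 0.1650 + 0.3060i, |z|^2 = 0.1209
Iter 2: z = 0.0986 + 0.4070i, |z|^2 = 0.1754
Iter 3: z = 0.0091 + 0.3862i, |z|^2 = 0.1493
Iter 4: z = 0.0159 + 0.3130i, |z|^2 = 0.0982
Iter 5: z = 0.0673 + 0.3160i, |z|^2 = 0.1044
Iter 6: z = 0.0697 + 0.3485i, |z|^2 = 0.1263
Iter 7: z = 0.0484 + 0.3546i, |z|^2 = 0.1281
Iter 8: z = 0.0416 + 0.3403i, |z|^2 = 0.1176
Iter 9: z = 0.0509 + 0.3343i, |z|^2 = 0.1144
Iter 10: z = 0.0558 + 0.3400i, |z|^2 = 0.1187
Iter 11: z = 0.0525 + 0.3440i, |z|^2 = 0.1211
Iter 12: z = 0.0494 + 0.3421i, |z|^2 = 0.1195

Answer: 13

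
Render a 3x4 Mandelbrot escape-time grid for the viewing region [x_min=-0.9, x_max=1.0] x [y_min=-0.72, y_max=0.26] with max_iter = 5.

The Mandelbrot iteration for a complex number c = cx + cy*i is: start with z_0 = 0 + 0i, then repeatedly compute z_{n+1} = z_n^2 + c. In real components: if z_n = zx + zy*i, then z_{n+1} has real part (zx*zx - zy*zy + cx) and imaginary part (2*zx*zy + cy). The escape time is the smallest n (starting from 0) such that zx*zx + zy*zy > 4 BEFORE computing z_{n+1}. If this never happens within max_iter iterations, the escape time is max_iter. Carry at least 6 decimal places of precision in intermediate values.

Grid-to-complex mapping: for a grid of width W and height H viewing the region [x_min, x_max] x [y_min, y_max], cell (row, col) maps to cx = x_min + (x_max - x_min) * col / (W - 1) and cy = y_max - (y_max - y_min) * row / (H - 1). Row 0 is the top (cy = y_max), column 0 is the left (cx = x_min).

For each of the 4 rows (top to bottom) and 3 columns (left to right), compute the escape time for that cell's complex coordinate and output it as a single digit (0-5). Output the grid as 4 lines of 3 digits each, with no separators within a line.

Answer: 552
552
552
452

Derivation:
(row=0, col=0): c = -0.9000 + 0.2600i → escape time 5
(row=0, col=1): c = 0.0500 + 0.2600i → escape time 5
(row=0, col=2): c = 1.0000 + 0.2600i → escape time 2
(row=1, col=0): c = -0.9000 + -0.0667i → escape time 5
(row=1, col=1): c = 0.0500 + -0.0667i → escape time 5
(row=1, col=2): c = 1.0000 + -0.0667i → escape time 2
(row=2, col=0): c = -0.9000 + -0.3933i → escape time 5
(row=2, col=1): c = 0.0500 + -0.3933i → escape time 5
(row=2, col=2): c = 1.0000 + -0.3933i → escape time 2
(row=3, col=0): c = -0.9000 + -0.7200i → escape time 4
(row=3, col=1): c = 0.0500 + -0.7200i → escape time 5
(row=3, col=2): c = 1.0000 + -0.7200i → escape time 2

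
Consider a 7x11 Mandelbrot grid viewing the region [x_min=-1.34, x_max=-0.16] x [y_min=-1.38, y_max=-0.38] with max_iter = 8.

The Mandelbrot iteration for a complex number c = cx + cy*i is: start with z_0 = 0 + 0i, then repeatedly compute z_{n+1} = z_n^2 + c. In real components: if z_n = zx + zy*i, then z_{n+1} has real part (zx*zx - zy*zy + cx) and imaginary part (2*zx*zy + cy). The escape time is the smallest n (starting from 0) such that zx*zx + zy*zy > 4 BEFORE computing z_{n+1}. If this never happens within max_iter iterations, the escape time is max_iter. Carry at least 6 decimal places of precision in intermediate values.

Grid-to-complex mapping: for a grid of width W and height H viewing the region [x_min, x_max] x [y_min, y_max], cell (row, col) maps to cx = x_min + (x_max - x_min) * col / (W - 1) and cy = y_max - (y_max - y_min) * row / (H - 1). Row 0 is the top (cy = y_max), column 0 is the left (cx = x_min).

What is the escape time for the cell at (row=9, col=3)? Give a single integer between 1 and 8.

Answer: 3

Derivation:
z_0 = 0 + 0i, c = -0.7500 + -1.2800i
Iter 1: z = -0.7500 + -1.2800i, |z|^2 = 2.2009
Iter 2: z = -1.8259 + 0.6400i, |z|^2 = 3.7435
Iter 3: z = 2.1743 + -3.6172i, |z|^2 = 17.8114
Escaped at iteration 3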